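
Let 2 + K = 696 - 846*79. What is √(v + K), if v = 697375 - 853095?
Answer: 2*I*√55465 ≈ 471.02*I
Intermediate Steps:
v = -155720
K = -66140 (K = -2 + (696 - 846*79) = -2 + (696 - 66834) = -2 - 66138 = -66140)
√(v + K) = √(-155720 - 66140) = √(-221860) = 2*I*√55465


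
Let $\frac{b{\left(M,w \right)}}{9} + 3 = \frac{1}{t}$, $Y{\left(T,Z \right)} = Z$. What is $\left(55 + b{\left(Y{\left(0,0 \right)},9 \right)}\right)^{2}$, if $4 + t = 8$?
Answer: $\frac{14641}{16} \approx 915.06$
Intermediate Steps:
$t = 4$ ($t = -4 + 8 = 4$)
$b{\left(M,w \right)} = - \frac{99}{4}$ ($b{\left(M,w \right)} = -27 + \frac{9}{4} = - \frac{99}{4}$)
$\left(55 + b{\left(Y{\left(0,0 \right)},9 \right)}\right)^{2} = \left(55 - \frac{99}{4}\right)^{2} = \left(\frac{121}{4}\right)^{2} = \frac{14641}{16}$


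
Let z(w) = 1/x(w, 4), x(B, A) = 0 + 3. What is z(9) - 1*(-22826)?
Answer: 68479/3 ≈ 22826.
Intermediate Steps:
x(B, A) = 3
z(w) = 1/3
z(9) - 1*(-22826) = 1/3 - 1*(-22826) = 1/3 + 22826 = 68479/3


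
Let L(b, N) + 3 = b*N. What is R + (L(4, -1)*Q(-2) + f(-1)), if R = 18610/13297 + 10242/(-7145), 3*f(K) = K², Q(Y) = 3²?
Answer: -17870986492/285021195 ≈ -62.701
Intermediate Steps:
Q(Y) = 9
L(b, N) = -3 + N*b (L(b, N) = -3 + b*N = -3 + N*b)
f(K) = K²/3
R = -3219424/95007065 (R = 18610*(1/13297) + 10242*(-1/7145) = 18610/13297 - 10242/7145 = -3219424/95007065 ≈ -0.033886)
R + (L(4, -1)*Q(-2) + f(-1)) = -3219424/95007065 + ((-3 - 1*4)*9 + (⅓)*(-1)²) = -3219424/95007065 + ((-3 - 4)*9 + (⅓)*1) = -3219424/95007065 + (-7*9 + ⅓) = -3219424/95007065 + (-63 + ⅓) = -3219424/95007065 - 188/3 = -17870986492/285021195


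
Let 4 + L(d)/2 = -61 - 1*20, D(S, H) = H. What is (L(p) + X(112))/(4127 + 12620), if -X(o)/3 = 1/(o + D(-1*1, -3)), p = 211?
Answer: -18533/1825423 ≈ -0.010153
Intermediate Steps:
L(d) = -170 (L(d) = -8 + 2*(-61 - 1*20) = -8 + 2*(-61 - 20) = -8 + 2*(-81) = -8 - 162 = -170)
X(o) = -3/(-3 + o) (X(o) = -3/(o - 3) = -3/(-3 + o))
(L(p) + X(112))/(4127 + 12620) = (-170 - 3/(-3 + 112))/(4127 + 12620) = (-170 - 3/109)/16747 = (-170 - 3*1/109)*(1/16747) = (-170 - 3/109)*(1/16747) = -18533/109*1/16747 = -18533/1825423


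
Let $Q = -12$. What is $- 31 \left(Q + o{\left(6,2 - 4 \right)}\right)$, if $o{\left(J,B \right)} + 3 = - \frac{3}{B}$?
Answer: $\frac{837}{2} \approx 418.5$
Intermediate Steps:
$o{\left(J,B \right)} = -3 - \frac{3}{B}$
$- 31 \left(Q + o{\left(6,2 - 4 \right)}\right) = - 31 \left(-12 - \left(3 + \frac{3}{2 - 4}\right)\right) = - 31 \left(-12 - \left(3 + \frac{3}{-2}\right)\right) = - 31 \left(-12 - \frac{3}{2}\right) = \left(-31\right) \left(- \frac{27}{2}\right) = \frac{837}{2}$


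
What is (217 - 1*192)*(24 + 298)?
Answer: 8050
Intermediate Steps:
(217 - 1*192)*(24 + 298) = (217 - 192)*322 = 25*322 = 8050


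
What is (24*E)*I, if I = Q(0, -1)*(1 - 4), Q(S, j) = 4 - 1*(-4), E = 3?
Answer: -1728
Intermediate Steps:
Q(S, j) = 8 (Q(S, j) = 4 + 4 = 8)
I = -24 (I = 8*(1 - 4) = 8*(-3) = -24)
(24*E)*I = (24*3)*(-24) = 72*(-24) = -1728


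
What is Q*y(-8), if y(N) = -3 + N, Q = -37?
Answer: 407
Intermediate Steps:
Q*y(-8) = -37*(-3 - 8) = -37*(-11) = 407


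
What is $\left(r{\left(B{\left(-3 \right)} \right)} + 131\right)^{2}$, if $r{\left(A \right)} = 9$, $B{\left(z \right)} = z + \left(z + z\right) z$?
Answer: $19600$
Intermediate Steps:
$B{\left(z \right)} = z + 2 z^{2}$ ($B{\left(z \right)} = z + 2 z z = z + 2 z^{2}$)
$\left(r{\left(B{\left(-3 \right)} \right)} + 131\right)^{2} = \left(9 + 131\right)^{2} = 140^{2} = 19600$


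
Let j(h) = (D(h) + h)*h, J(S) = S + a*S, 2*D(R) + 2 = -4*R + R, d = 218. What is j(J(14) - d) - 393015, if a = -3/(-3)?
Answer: -410875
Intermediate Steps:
a = 1 (a = -3*(-⅓) = 1)
D(R) = -1 - 3*R/2 (D(R) = -1 + (-4*R + R)/2 = -1 + (-3*R)/2 = -1 - 3*R/2)
J(S) = 2*S (J(S) = S + 1*S = S + S = 2*S)
j(h) = h*(-1 - h/2) (j(h) = ((-1 - 3*h/2) + h)*h = (-1 - h/2)*h = h*(-1 - h/2))
j(J(14) - d) - 393015 = (2*14 - 1*218)*(-2 - (2*14 - 1*218))/2 - 393015 = (28 - 218)*(-2 - (28 - 218))/2 - 393015 = (½)*(-190)*(-2 - 1*(-190)) - 393015 = (½)*(-190)*(-2 + 190) - 393015 = (½)*(-190)*188 - 393015 = -17860 - 393015 = -410875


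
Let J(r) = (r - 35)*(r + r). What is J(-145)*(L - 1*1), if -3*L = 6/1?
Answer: -156600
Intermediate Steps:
L = -2 (L = -2/1 = -2 ≈ -2.0000)
J(r) = 2*r*(-35 + r) (J(r) = (-35 + r)*(2*r) = 2*r*(-35 + r))
J(-145)*(L - 1*1) = (2*(-145)*(-35 - 145))*(-2 - 1*1) = (2*(-145)*(-180))*(-2 - 1) = 52200*(-3) = -156600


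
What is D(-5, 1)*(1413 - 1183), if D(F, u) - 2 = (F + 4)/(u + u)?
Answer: 345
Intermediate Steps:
D(F, u) = 2 + (4 + F)/(2*u) (D(F, u) = 2 + (F + 4)/(u + u) = 2 + (4 + F)/((2*u)) = 2 + (4 + F)*(1/(2*u)) = 2 + (4 + F)/(2*u))
D(-5, 1)*(1413 - 1183) = ((½)*(4 - 5 + 4*1)/1)*(1413 - 1183) = ((½)*1*(4 - 5 + 4))*230 = ((½)*1*3)*230 = (3/2)*230 = 345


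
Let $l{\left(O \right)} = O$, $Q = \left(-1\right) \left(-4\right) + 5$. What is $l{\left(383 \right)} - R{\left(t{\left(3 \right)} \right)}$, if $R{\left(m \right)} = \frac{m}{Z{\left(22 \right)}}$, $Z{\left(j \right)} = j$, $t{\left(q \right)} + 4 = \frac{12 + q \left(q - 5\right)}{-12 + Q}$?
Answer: $\frac{4216}{11} \approx 383.27$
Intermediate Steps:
$Q = 9$ ($Q = 4 + 5 = 9$)
$t{\left(q \right)} = -8 - \frac{q \left(-5 + q\right)}{3}$ ($t{\left(q \right)} = -4 + \frac{12 + q \left(q - 5\right)}{-12 + 9} = -4 + \frac{12 + q \left(-5 + q\right)}{-3} = -4 + \left(12 + q \left(-5 + q\right)\right) \left(- \frac{1}{3}\right) = -4 - \left(4 + \frac{q \left(-5 + q\right)}{3}\right) = -8 - \frac{q \left(-5 + q\right)}{3}$)
$R{\left(m \right)} = \frac{m}{22}$
$l{\left(383 \right)} - R{\left(t{\left(3 \right)} \right)} = 383 - \frac{-8 - \frac{3^{2}}{3} + \frac{5}{3} \cdot 3}{22} = 383 - \frac{-8 - 3 + 5}{22} = 383 - \frac{1}{22} \left(-6\right) = 383 - - \frac{3}{11} = 383 + \frac{3}{11} = \frac{4216}{11}$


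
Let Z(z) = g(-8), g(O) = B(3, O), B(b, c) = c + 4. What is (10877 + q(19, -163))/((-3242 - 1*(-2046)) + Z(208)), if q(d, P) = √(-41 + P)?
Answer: -10877/1200 - I*√51/600 ≈ -9.0642 - 0.011902*I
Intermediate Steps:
B(b, c) = 4 + c
g(O) = 4 + O
Z(z) = -4 (Z(z) = 4 - 8 = -4)
(10877 + q(19, -163))/((-3242 - 1*(-2046)) + Z(208)) = (10877 + √(-41 - 163))/((-3242 - 1*(-2046)) - 4) = (10877 + √(-204))/((-3242 + 2046) - 4) = (10877 + 2*I*√51)/(-1196 - 4) = (10877 + 2*I*√51)/(-1200) = (10877 + 2*I*√51)*(-1/1200) = -10877/1200 - I*√51/600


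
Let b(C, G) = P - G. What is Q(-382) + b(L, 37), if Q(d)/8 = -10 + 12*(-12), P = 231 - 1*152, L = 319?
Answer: -1190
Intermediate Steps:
P = 79 (P = 231 - 152 = 79)
Q(d) = -1232 (Q(d) = 8*(-10 + 12*(-12)) = 8*(-10 - 144) = 8*(-154) = -1232)
b(C, G) = 79 - G
Q(-382) + b(L, 37) = -1232 + (79 - 1*37) = -1232 + (79 - 37) = -1232 + 42 = -1190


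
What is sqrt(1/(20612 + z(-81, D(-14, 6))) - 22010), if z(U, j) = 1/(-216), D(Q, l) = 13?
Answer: I*sqrt(436282322495913554)/4452191 ≈ 148.36*I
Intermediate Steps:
z(U, j) = -1/216
sqrt(1/(20612 + z(-81, D(-14, 6))) - 22010) = sqrt(1/(20612 - 1/216) - 22010) = sqrt(1/(4452191/216) - 22010) = sqrt(216/4452191 - 22010) = sqrt(-97992723694/4452191) = I*sqrt(436282322495913554)/4452191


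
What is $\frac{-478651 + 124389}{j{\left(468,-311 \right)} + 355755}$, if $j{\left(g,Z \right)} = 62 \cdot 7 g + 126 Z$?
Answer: $- \frac{354262}{519681} \approx -0.68169$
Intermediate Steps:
$j{\left(g,Z \right)} = 126 Z + 434 g$ ($j{\left(g,Z \right)} = 434 g + 126 Z = 126 Z + 434 g$)
$\frac{-478651 + 124389}{j{\left(468,-311 \right)} + 355755} = \frac{-478651 + 124389}{\left(126 \left(-311\right) + 434 \cdot 468\right) + 355755} = - \frac{354262}{\left(-39186 + 203112\right) + 355755} = - \frac{354262}{163926 + 355755} = - \frac{354262}{519681}$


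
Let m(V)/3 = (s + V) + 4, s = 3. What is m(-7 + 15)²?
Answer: 2025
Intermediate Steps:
m(V) = 21 + 3*V (m(V) = 3*((3 + V) + 4) = 3*(7 + V) = 21 + 3*V)
m(-7 + 15)² = (21 + 3*(-7 + 15))² = (21 + 3*8)² = (21 + 24)² = 45² = 2025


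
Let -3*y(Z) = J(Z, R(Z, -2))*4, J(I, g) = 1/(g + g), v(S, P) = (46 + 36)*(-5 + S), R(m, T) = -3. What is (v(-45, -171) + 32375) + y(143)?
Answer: 254477/9 ≈ 28275.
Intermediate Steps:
v(S, P) = -410 + 82*S (v(S, P) = 82*(-5 + S) = -410 + 82*S)
J(I, g) = 1/(2*g)
y(Z) = 2/9 (y(Z) = -(½)/(-3)*4/3 = -(½)*(-⅓)*4/3 = -(-1)*4/18 = -⅓*(-⅔) = 2/9)
(v(-45, -171) + 32375) + y(143) = ((-410 + 82*(-45)) + 32375) + 2/9 = ((-410 - 3690) + 32375) + 2/9 = (-4100 + 32375) + 2/9 = 28275 + 2/9 = 254477/9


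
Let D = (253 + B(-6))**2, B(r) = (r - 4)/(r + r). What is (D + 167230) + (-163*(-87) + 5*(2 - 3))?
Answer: 8850145/36 ≈ 2.4584e+5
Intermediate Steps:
B(r) = (-4 + r)/(2*r) (B(r) = (-4 + r)/((2*r)) = (-4 + r)*(1/(2*r)) = (-4 + r)/(2*r))
D = 2319529/36 (D = (253 + (1/2)*(-4 - 6)/(-6))**2 = (253 + (1/2)*(-1/6)*(-10))**2 = (253 + 5/6)**2 = (1523/6)**2 = 2319529/36 ≈ 64431.)
(D + 167230) + (-163*(-87) + 5*(2 - 3)) = (2319529/36 + 167230) + (-163*(-87) + 5*(2 - 3)) = 8339809/36 + (14181 + 5*(-1)) = 8339809/36 + (14181 - 5) = 8339809/36 + 14176 = 8850145/36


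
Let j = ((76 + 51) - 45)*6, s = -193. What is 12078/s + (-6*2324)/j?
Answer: -719464/7913 ≈ -90.922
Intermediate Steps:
j = 492 (j = (127 - 45)*6 = 82*6 = 492)
12078/s + (-6*2324)/j = 12078/(-193) - 6*2324/492 = 12078*(-1/193) - 13944*1/492 = -12078/193 - 1162/41 = -719464/7913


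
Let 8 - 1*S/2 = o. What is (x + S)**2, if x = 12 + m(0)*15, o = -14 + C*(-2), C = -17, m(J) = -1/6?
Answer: 841/4 ≈ 210.25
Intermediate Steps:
m(J) = -1/6 (m(J) = -1*1/6 = -1/6)
o = 20 (o = -14 - 17*(-2) = -14 + 34 = 20)
x = 19/2 (x = 12 - 1/6*15 = 12 - 5/2 = 19/2 ≈ 9.5000)
S = -24 (S = 16 - 2*20 = 16 - 40 = -24)
(x + S)**2 = (19/2 - 24)**2 = (-29/2)**2 = 841/4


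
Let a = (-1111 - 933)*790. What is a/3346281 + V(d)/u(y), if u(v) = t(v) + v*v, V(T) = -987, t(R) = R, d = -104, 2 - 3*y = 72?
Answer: -5328319789/2242008270 ≈ -2.3766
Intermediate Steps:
y = -70/3 (y = ⅔ - ⅓*72 = ⅔ - 24 = -70/3 ≈ -23.333)
a = -1614760 (a = -2044*790 = -1614760)
u(v) = v + v² (u(v) = v + v*v = v + v²)
a/3346281 + V(d)/u(y) = -1614760/3346281 - 987*(-3/(70*(1 - 70/3))) = -1614760*1/3346281 - 987/((-70/3*(-67/3))) = -1614760/3346281 - 987/4690/9 = -1614760/3346281 - 987*9/4690 = -1614760/3346281 - 1269/670 = -5328319789/2242008270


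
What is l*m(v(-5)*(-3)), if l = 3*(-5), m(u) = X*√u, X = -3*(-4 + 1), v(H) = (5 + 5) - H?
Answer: -405*I*√5 ≈ -905.61*I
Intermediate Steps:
v(H) = 10 - H
X = 9 (X = -3*(-3) = 9)
m(u) = 9*√u
l = -15
l*m(v(-5)*(-3)) = -135*√((10 - 1*(-5))*(-3)) = -135*√((10 + 5)*(-3)) = -135*√(15*(-3)) = -135*√(-45) = -135*3*I*√5 = -405*I*√5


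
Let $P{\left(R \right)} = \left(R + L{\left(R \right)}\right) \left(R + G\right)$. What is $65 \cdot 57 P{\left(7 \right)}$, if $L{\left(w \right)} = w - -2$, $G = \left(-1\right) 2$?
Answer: $296400$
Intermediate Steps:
$G = -2$
$L{\left(w \right)} = 2 + w$ ($L{\left(w \right)} = w + 2 = 2 + w$)
$P{\left(R \right)} = \left(-2 + R\right) \left(2 + 2 R\right)$ ($P{\left(R \right)} = \left(R + \left(2 + R\right)\right) \left(R - 2\right) = \left(2 + 2 R\right) \left(-2 + R\right) = \left(-2 + R\right) \left(2 + 2 R\right)$)
$65 \cdot 57 P{\left(7 \right)} = 65 \cdot 57 \left(-4 - 14 + 2 \cdot 7^{2}\right) = 3705 \left(-4 - 14 + 2 \cdot 49\right) = 3705 \left(-4 - 14 + 98\right) = 3705 \cdot 80 = 296400$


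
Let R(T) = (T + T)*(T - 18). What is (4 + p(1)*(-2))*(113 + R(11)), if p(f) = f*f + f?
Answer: 0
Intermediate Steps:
p(f) = f + f² (p(f) = f² + f = f + f²)
R(T) = 2*T*(-18 + T) (R(T) = (2*T)*(-18 + T) = 2*T*(-18 + T))
(4 + p(1)*(-2))*(113 + R(11)) = (4 + (1*(1 + 1))*(-2))*(113 + 2*11*(-18 + 11)) = (4 + (1*2)*(-2))*(113 + 2*11*(-7)) = (4 + 2*(-2))*(113 - 154) = (4 - 4)*(-41) = 0*(-41) = 0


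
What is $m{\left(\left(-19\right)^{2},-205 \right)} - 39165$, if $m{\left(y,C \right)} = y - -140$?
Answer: $-38664$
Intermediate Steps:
$m{\left(y,C \right)} = 140 + y$ ($m{\left(y,C \right)} = y + 140 = 140 + y$)
$m{\left(\left(-19\right)^{2},-205 \right)} - 39165 = \left(140 + \left(-19\right)^{2}\right) - 39165 = \left(140 + 361\right) - 39165 = 501 - 39165 = -38664$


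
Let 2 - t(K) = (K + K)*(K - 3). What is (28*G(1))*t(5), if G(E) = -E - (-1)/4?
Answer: 378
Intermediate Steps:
t(K) = 2 - 2*K*(-3 + K) (t(K) = 2 - (K + K)*(K - 3) = 2 - 2*K*(-3 + K))
G(E) = 1/4 - E (G(E) = -E - (-1)/4 = -E - 1*(-1/4) = -E + 1/4 = 1/4 - E)
(28*G(1))*t(5) = (28*(1/4 - 1*1))*(2 - 2*5**2 + 6*5) = (28*(1/4 - 1))*(2 - 2*25 + 30) = (28*(-3/4))*(2 - 50 + 30) = -21*(-18) = 378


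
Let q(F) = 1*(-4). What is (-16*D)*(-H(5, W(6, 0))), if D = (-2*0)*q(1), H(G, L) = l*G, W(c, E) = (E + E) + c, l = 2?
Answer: 0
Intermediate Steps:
q(F) = -4
W(c, E) = c + 2*E (W(c, E) = 2*E + c = c + 2*E)
H(G, L) = 2*G
D = 0 (D = -2*0*(-4) = 0*(-4) = 0)
(-16*D)*(-H(5, W(6, 0))) = (-16*0)*(-2*5) = 0*(-1*10) = 0*(-10) = 0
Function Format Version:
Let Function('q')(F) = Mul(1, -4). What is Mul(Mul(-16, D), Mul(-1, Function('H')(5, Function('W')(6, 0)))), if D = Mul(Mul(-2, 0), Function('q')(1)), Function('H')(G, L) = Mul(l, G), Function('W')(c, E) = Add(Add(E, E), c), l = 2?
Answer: 0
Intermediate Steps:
Function('q')(F) = -4
Function('W')(c, E) = Add(c, Mul(2, E)) (Function('W')(c, E) = Add(Mul(2, E), c) = Add(c, Mul(2, E)))
Function('H')(G, L) = Mul(2, G)
D = 0 (D = Mul(Mul(-2, 0), -4) = Mul(0, -4) = 0)
Mul(Mul(-16, D), Mul(-1, Function('H')(5, Function('W')(6, 0)))) = Mul(Mul(-16, 0), Mul(-1, Mul(2, 5))) = Mul(0, Mul(-1, 10)) = Mul(0, -10) = 0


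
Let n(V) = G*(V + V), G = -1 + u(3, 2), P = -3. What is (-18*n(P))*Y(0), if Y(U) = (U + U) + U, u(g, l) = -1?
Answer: 0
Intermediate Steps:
Y(U) = 3*U (Y(U) = 2*U + U = 3*U)
G = -2 (G = -1 - 1 = -2)
n(V) = -4*V (n(V) = -2*(V + V) = -4*V)
(-18*n(P))*Y(0) = (-(-72)*(-3))*(3*0) = -18*12*0 = -216*0 = 0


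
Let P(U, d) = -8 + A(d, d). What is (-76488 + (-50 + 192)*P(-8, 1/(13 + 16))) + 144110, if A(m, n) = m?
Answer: 1928236/29 ≈ 66491.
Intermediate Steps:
P(U, d) = -8 + d
(-76488 + (-50 + 192)*P(-8, 1/(13 + 16))) + 144110 = (-76488 + (-50 + 192)*(-8 + 1/(13 + 16))) + 144110 = (-76488 + 142*(-8 + 1/29)) + 144110 = (-76488 + 142*(-231/29)) + 144110 = (-76488 - 32802/29) + 144110 = -2250954/29 + 144110 = 1928236/29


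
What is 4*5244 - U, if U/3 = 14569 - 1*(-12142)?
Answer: -59157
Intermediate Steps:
U = 80133 (U = 3*(14569 - 1*(-12142)) = 3*(14569 + 12142) = 3*26711 = 80133)
4*5244 - U = 4*5244 - 1*80133 = 20976 - 80133 = -59157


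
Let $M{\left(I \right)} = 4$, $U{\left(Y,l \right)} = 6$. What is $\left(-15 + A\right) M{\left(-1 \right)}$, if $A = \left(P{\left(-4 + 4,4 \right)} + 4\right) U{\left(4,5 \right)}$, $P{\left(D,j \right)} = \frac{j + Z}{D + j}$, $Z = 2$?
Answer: $72$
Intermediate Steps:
$P{\left(D,j \right)} = \frac{2 + j}{D + j}$ ($P{\left(D,j \right)} = \frac{j + 2}{D + j} = \frac{2 + j}{D + j}$)
$A = 33$ ($A = \left(\frac{2 + 4}{\left(-4 + 4\right) + 4} + 4\right) 6 = \left(\frac{1}{0 + 4} \cdot 6 + 4\right) 6 = \left(\frac{1}{4} \cdot 6 + 4\right) 6 = \left(\frac{3}{2} + 4\right) 6 = \frac{11}{2} \cdot 6 = 33$)
$\left(-15 + A\right) M{\left(-1 \right)} = \left(-15 + 33\right) 4 = 18 \cdot 4 = 72$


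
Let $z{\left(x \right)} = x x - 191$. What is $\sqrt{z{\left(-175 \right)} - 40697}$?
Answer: $i \sqrt{10263} \approx 101.31 i$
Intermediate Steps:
$z{\left(x \right)} = -191 + x^{2}$ ($z{\left(x \right)} = x^{2} - 191 = -191 + x^{2}$)
$\sqrt{z{\left(-175 \right)} - 40697} = \sqrt{\left(-191 + \left(-175\right)^{2}\right) - 40697} = \sqrt{\left(-191 + 30625\right) - 40697} = \sqrt{30434 - 40697} = \sqrt{-10263} = i \sqrt{10263}$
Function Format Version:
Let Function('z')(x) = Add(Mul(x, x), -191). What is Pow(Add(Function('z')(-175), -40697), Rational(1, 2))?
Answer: Mul(I, Pow(10263, Rational(1, 2))) ≈ Mul(101.31, I)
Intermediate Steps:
Function('z')(x) = Add(-191, Pow(x, 2)) (Function('z')(x) = Add(Pow(x, 2), -191) = Add(-191, Pow(x, 2)))
Pow(Add(Function('z')(-175), -40697), Rational(1, 2)) = Pow(Add(Add(-191, Pow(-175, 2)), -40697), Rational(1, 2)) = Pow(Add(Add(-191, 30625), -40697), Rational(1, 2)) = Pow(Add(30434, -40697), Rational(1, 2)) = Pow(-10263, Rational(1, 2)) = Mul(I, Pow(10263, Rational(1, 2)))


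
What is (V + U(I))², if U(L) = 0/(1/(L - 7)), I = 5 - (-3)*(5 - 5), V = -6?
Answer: 36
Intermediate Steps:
I = 5 (I = 5 - (-3)*0 = 5 - 1*0 = 5 + 0 = 5)
U(L) = 0 (U(L) = 0/(1/(-7 + L)) = 0*(-7 + L) = 0)
(V + U(I))² = (-6 + 0)² = (-6)² = 36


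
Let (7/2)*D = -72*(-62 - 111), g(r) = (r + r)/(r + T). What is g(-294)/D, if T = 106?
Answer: 343/390288 ≈ 0.00087884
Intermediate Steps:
g(r) = 2*r/(106 + r) (g(r) = (r + r)/(r + 106) = (2*r)/(106 + r) = 2*r/(106 + r))
D = 24912/7 (D = 2*(-72*(-62 - 111))/7 = 2*(-72*(-173))/7 = (2/7)*12456 = 24912/7 ≈ 3558.9)
g(-294)/D = (2*(-294)/(106 - 294))/(24912/7) = (2*(-294)/(-188))*(7/24912) = (2*(-294)*(-1/188))*(7/24912) = (147/47)*(7/24912) = 343/390288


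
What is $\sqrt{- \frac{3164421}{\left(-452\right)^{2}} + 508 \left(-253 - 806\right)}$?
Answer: $\frac{3 i \sqrt{12212555101}}{452} \approx 733.48 i$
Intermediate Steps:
$\sqrt{- \frac{3164421}{\left(-452\right)^{2}} + 508 \left(-253 - 806\right)} = \sqrt{- \frac{3164421}{204304} + 508 \left(-1059\right)} = \sqrt{\left(-3164421\right) \frac{1}{204304} - 537972} = \sqrt{- \frac{3164421}{204304} - 537972} = \sqrt{- \frac{109912995909}{204304}} = \frac{3 i \sqrt{12212555101}}{452}$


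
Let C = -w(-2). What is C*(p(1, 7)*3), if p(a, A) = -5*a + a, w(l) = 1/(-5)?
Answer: -12/5 ≈ -2.4000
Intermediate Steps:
w(l) = -1/5
p(a, A) = -4*a
C = 1/5 (C = -1*(-1/5) = 1/5 ≈ 0.20000)
C*(p(1, 7)*3) = (-4*1*3)/5 = (-4*3)/5 = (1/5)*(-12) = -12/5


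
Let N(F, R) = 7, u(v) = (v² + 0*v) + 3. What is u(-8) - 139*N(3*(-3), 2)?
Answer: -906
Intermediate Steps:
u(v) = 3 + v² (u(v) = (v² + 0) + 3 = v² + 3 = 3 + v²)
u(-8) - 139*N(3*(-3), 2) = (3 + (-8)²) - 139*7 = (3 + 64) - 973 = 67 - 973 = -906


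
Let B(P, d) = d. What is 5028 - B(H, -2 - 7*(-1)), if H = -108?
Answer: 5023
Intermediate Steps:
5028 - B(H, -2 - 7*(-1)) = 5028 - (-2 - 7*(-1)) = 5028 - (-2 + 7) = 5028 - 1*5 = 5028 - 5 = 5023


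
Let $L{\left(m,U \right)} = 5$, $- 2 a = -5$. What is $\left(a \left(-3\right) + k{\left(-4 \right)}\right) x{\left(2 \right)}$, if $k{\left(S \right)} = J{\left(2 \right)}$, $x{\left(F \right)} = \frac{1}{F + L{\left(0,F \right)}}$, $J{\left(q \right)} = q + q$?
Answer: $- \frac{1}{2} \approx -0.5$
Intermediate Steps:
$a = \frac{5}{2}$ ($a = \left(- \frac{1}{2}\right) \left(-5\right) = \frac{5}{2} \approx 2.5$)
$J{\left(q \right)} = 2 q$
$x{\left(F \right)} = \frac{1}{5 + F}$ ($x{\left(F \right)} = \frac{1}{F + 5} = \frac{1}{5 + F}$)
$k{\left(S \right)} = 4$ ($k{\left(S \right)} = 2 \cdot 2 = 4$)
$\left(a \left(-3\right) + k{\left(-4 \right)}\right) x{\left(2 \right)} = \frac{\frac{5}{2} \left(-3\right) + 4}{5 + 2} = \frac{- \frac{15}{2} + 4}{7} = \left(- \frac{7}{2}\right) \frac{1}{7} = - \frac{1}{2}$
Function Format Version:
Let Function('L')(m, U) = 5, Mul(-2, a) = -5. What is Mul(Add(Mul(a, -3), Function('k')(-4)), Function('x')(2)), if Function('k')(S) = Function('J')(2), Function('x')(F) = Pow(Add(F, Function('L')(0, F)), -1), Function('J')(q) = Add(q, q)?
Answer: Rational(-1, 2) ≈ -0.50000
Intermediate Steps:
a = Rational(5, 2) (a = Mul(Rational(-1, 2), -5) = Rational(5, 2) ≈ 2.5000)
Function('J')(q) = Mul(2, q)
Function('x')(F) = Pow(Add(5, F), -1) (Function('x')(F) = Pow(Add(F, 5), -1) = Pow(Add(5, F), -1))
Function('k')(S) = 4 (Function('k')(S) = Mul(2, 2) = 4)
Mul(Add(Mul(a, -3), Function('k')(-4)), Function('x')(2)) = Mul(Add(Mul(Rational(5, 2), -3), 4), Pow(Add(5, 2), -1)) = Mul(Add(Rational(-15, 2), 4), Pow(7, -1)) = Mul(Rational(-7, 2), Rational(1, 7)) = Rational(-1, 2)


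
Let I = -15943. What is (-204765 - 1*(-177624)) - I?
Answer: -11198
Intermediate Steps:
(-204765 - 1*(-177624)) - I = (-204765 - 1*(-177624)) - 1*(-15943) = (-204765 + 177624) + 15943 = -27141 + 15943 = -11198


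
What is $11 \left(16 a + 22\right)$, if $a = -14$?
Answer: $-2222$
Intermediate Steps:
$11 \left(16 a + 22\right) = 11 \left(16 \left(-14\right) + 22\right) = 11 \left(-224 + 22\right) = 11 \left(-202\right) = -2222$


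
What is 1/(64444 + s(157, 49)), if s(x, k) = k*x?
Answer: 1/72137 ≈ 1.3863e-5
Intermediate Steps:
1/(64444 + s(157, 49)) = 1/(64444 + 49*157) = 1/(64444 + 7693) = 1/72137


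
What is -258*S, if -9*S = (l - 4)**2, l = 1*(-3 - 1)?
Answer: 5504/3 ≈ 1834.7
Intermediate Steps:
l = -4 (l = 1*(-4) = -4)
S = -64/9 (S = -(-4 - 4)**2/9 = -1/9*(-8)**2 = -1/9*64 = -64/9 ≈ -7.1111)
-258*S = -258*(-64/9) = 5504/3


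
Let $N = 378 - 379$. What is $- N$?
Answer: $1$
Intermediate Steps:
$N = -1$ ($N = 378 - 379 = -1$)
$- N = \left(-1\right) \left(-1\right) = 1$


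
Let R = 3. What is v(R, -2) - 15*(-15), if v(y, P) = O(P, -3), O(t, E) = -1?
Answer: 224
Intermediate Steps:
v(y, P) = -1
v(R, -2) - 15*(-15) = -1 - 15*(-15) = -1 + 225 = 224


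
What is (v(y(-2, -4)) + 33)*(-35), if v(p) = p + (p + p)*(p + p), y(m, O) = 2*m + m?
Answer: -5985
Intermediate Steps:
y(m, O) = 3*m
v(p) = p + 4*p² (v(p) = p + (2*p)*(2*p) = p + 4*p²)
(v(y(-2, -4)) + 33)*(-35) = ((3*(-2))*(1 + 4*(3*(-2))) + 33)*(-35) = (-6*(1 + 4*(-6)) + 33)*(-35) = (-6*(1 - 24) + 33)*(-35) = (-6*(-23) + 33)*(-35) = (138 + 33)*(-35) = 171*(-35) = -5985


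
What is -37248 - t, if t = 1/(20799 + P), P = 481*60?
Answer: -1849698433/49659 ≈ -37248.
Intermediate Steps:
P = 28860
t = 1/49659 (t = 1/(20799 + 28860) = 1/49659 ≈ 2.0137e-5)
-37248 - t = -37248 - 1*1/49659 = -37248 - 1/49659 = -1849698433/49659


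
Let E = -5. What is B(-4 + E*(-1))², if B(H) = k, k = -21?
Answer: 441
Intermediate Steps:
B(H) = -21
B(-4 + E*(-1))² = (-21)² = 441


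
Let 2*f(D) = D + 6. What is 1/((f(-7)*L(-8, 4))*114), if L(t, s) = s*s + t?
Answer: -1/456 ≈ -0.0021930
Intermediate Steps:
L(t, s) = t + s² (L(t, s) = s² + t = t + s²)
f(D) = 3 + D/2 (f(D) = (D + 6)/2 = (6 + D)/2 = 3 + D/2)
1/((f(-7)*L(-8, 4))*114) = 1/(((3 + (½)*(-7))*(-8 + 4²))*114) = 1/(((3 - 7/2)*(-8 + 16))*114) = 1/(-½*8*114) = 1/(-4*114) = 1/(-456) = -1/456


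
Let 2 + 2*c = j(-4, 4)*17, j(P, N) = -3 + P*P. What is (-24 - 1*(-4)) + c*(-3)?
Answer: -697/2 ≈ -348.50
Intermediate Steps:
j(P, N) = -3 + P²
c = 219/2 (c = -1 + ((-3 + (-4)²)*17)/2 = -1 + ((-3 + 16)*17)/2 = -1 + (13*17)/2 = -1 + (½)*221 = -1 + 221/2 = 219/2 ≈ 109.50)
(-24 - 1*(-4)) + c*(-3) = (-24 - 1*(-4)) + (219/2)*(-3) = (-24 + 4) - 657/2 = -20 - 657/2 = -697/2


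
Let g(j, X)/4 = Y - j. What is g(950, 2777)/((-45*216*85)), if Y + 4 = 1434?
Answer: -16/6885 ≈ -0.0023239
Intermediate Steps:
Y = 1430 (Y = -4 + 1434 = 1430)
g(j, X) = 5720 - 4*j (g(j, X) = 4*(1430 - j) = 5720 - 4*j)
g(950, 2777)/((-45*216*85)) = (5720 - 4*950)/((-45*216*85)) = (5720 - 3800)/((-9720*85)) = 1920/(-826200) = 1920*(-1/826200) = -16/6885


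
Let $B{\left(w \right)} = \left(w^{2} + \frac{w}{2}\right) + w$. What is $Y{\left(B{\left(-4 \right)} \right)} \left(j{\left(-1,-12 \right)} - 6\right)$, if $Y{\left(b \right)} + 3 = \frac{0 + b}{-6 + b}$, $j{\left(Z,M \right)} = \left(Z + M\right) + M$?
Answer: $\frac{31}{2} \approx 15.5$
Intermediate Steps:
$B{\left(w \right)} = w^{2} + \frac{3 w}{2}$ ($B{\left(w \right)} = \left(w^{2} + \frac{w}{2}\right) + w = w^{2} + \frac{3 w}{2}$)
$j{\left(Z,M \right)} = Z + 2 M$ ($j{\left(Z,M \right)} = \left(M + Z\right) + M = Z + 2 M$)
$Y{\left(b \right)} = -3 + \frac{b}{-6 + b}$ ($Y{\left(b \right)} = -3 + \frac{0 + b}{-6 + b} = -3 + \frac{b}{-6 + b}$)
$Y{\left(B{\left(-4 \right)} \right)} \left(j{\left(-1,-12 \right)} - 6\right) = \frac{2 \left(9 - \frac{1}{2} \left(-4\right) \left(3 + 2 \left(-4\right)\right)\right)}{-6 + \frac{1}{2} \left(-4\right) \left(3 + 2 \left(-4\right)\right)} \left(\left(-1 + 2 \left(-12\right)\right) - 6\right) = \frac{2 \left(9 - \frac{1}{2} \left(-4\right) \left(3 - 8\right)\right)}{-6 + \frac{1}{2} \left(-4\right) \left(3 - 8\right)} \left(\left(-1 - 24\right) - 6\right) = \frac{2 \left(9 - \frac{1}{2} \left(-4\right) \left(-5\right)\right)}{-6 + \frac{1}{2} \left(-4\right) \left(-5\right)} \left(-25 - 6\right) = \frac{2 \left(9 - 10\right)}{-6 + 10} \left(-31\right) = \frac{2 \left(9 - 10\right)}{4} \left(-31\right) = 2 \cdot \frac{1}{4} \left(-1\right) \left(-31\right) = \left(- \frac{1}{2}\right) \left(-31\right) = \frac{31}{2}$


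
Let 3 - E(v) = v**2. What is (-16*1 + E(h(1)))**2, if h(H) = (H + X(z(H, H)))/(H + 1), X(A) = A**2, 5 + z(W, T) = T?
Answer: 116281/16 ≈ 7267.6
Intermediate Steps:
z(W, T) = -5 + T
h(H) = (H + (-5 + H)**2)/(1 + H) (h(H) = (H + (-5 + H)**2)/(H + 1) = (H + (-5 + H)**2)/(1 + H))
E(v) = 3 - v**2
(-16*1 + E(h(1)))**2 = (-16*1 + (3 - ((1 + (-5 + 1)**2)/(1 + 1))**2))**2 = (-16 + (3 - ((1 + (-4)**2)/2)**2))**2 = (-16 + (3 - ((1 + 16)/2)**2))**2 = (-16 + (3 - ((1/2)*17)**2))**2 = (-16 + (3 - (17/2)**2))**2 = (-16 + (3 - 1*289/4))**2 = (-16 + (3 - 289/4))**2 = (-16 - 277/4)**2 = (-341/4)**2 = 116281/16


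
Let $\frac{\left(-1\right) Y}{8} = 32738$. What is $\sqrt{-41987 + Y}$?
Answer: $i \sqrt{303891} \approx 551.26 i$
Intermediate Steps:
$Y = -261904$ ($Y = \left(-8\right) 32738 = -261904$)
$\sqrt{-41987 + Y} = \sqrt{-41987 - 261904} = \sqrt{-303891} = i \sqrt{303891}$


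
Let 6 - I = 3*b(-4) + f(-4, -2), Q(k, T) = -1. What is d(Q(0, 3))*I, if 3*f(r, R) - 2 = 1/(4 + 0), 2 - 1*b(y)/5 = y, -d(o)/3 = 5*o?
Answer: -5085/4 ≈ -1271.3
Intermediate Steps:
d(o) = -15*o
b(y) = 10 - 5*y
f(r, R) = ¾ (f(r, R) = ⅔ + 1/(3*(4 + 0)) = ⅔ + (⅓)/4 = ⅔ + (⅓)*(¼) = ⅔ + 1/12 = ¾)
I = -339/4 (I = 6 - (3*(10 - 5*(-4)) + ¾) = 6 - (3*(10 + 20) + ¾) = 6 - (3*30 + ¾) = 6 - (90 + ¾) = 6 - 1*363/4 = 6 - 363/4 = -339/4 ≈ -84.750)
d(Q(0, 3))*I = -15*(-1)*(-339/4) = 15*(-339/4) = -5085/4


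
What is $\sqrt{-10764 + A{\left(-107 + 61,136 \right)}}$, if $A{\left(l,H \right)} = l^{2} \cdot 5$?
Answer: $2 i \sqrt{46} \approx 13.565 i$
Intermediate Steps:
$A{\left(l,H \right)} = 5 l^{2}$
$\sqrt{-10764 + A{\left(-107 + 61,136 \right)}} = \sqrt{-10764 + 5 \left(-107 + 61\right)^{2}} = \sqrt{-10764 + 5 \left(-46\right)^{2}} = \sqrt{-10764 + 5 \cdot 2116} = \sqrt{-10764 + 10580} = \sqrt{-184} = 2 i \sqrt{46}$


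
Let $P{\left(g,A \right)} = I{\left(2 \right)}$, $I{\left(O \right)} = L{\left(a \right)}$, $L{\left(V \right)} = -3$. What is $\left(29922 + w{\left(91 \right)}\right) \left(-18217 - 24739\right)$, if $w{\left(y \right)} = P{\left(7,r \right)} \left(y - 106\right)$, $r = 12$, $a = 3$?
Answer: $-1287262452$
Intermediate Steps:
$I{\left(O \right)} = -3$
$P{\left(g,A \right)} = -3$
$w{\left(y \right)} = 318 - 3 y$ ($w{\left(y \right)} = - 3 \left(y - 106\right) = - 3 \left(-106 + y\right) = 318 - 3 y$)
$\left(29922 + w{\left(91 \right)}\right) \left(-18217 - 24739\right) = \left(29922 + \left(318 - 273\right)\right) \left(-18217 - 24739\right) = \left(29922 + \left(318 - 273\right)\right) \left(-42956\right) = \left(29922 + 45\right) \left(-42956\right) = 29967 \left(-42956\right) = -1287262452$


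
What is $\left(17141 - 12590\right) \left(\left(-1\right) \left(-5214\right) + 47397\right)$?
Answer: $239432661$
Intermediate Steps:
$\left(17141 - 12590\right) \left(\left(-1\right) \left(-5214\right) + 47397\right) = 4551 \left(5214 + 47397\right) = 4551 \cdot 52611 = 239432661$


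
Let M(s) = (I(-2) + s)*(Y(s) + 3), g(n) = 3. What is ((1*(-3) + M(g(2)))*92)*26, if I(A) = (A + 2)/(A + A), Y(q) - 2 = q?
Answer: 50232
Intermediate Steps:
Y(q) = 2 + q
I(A) = (2 + A)/(2*A) (I(A) = (2 + A)/((2*A)) = (2 + A)*(1/(2*A)) = (2 + A)/(2*A))
M(s) = s*(5 + s) (M(s) = ((1/2)*(2 - 2)/(-2) + s)*((2 + s) + 3) = ((1/2)*(-1/2)*0 + s)*(5 + s) = (0 + s)*(5 + s) = s*(5 + s))
((1*(-3) + M(g(2)))*92)*26 = ((1*(-3) + 3*(5 + 3))*92)*26 = ((-3 + 3*8)*92)*26 = ((-3 + 24)*92)*26 = (21*92)*26 = 1932*26 = 50232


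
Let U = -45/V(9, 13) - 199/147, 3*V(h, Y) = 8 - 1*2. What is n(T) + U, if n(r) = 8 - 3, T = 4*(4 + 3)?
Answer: -5543/294 ≈ -18.854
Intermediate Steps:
V(h, Y) = 2 (V(h, Y) = (8 - 1*2)/3 = (8 - 2)/3 = (⅓)*6 = 2)
T = 28 (T = 4*7 = 28)
n(r) = 5
U = -7013/294 (U = -45/2 - 199/147 = -7013/294 ≈ -23.854)
n(T) + U = 5 - 7013/294 = -5543/294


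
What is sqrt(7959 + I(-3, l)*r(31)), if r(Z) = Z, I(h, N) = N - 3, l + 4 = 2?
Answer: 2*sqrt(1951) ≈ 88.340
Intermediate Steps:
l = -2 (l = -4 + 2 = -2)
I(h, N) = -3 + N
sqrt(7959 + I(-3, l)*r(31)) = sqrt(7959 + (-3 - 2)*31) = sqrt(7959 - 5*31) = sqrt(7959 - 155) = sqrt(7804) = 2*sqrt(1951)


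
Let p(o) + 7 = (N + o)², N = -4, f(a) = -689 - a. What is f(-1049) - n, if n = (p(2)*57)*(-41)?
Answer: -6651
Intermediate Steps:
p(o) = -7 + (-4 + o)²
n = 7011 (n = ((-7 + (-4 + 2)²)*57)*(-41) = ((-7 + (-2)²)*57)*(-41) = ((-7 + 4)*57)*(-41) = -3*57*(-41) = -171*(-41) = 7011)
f(-1049) - n = (-689 - 1*(-1049)) - 1*7011 = (-689 + 1049) - 7011 = 360 - 7011 = -6651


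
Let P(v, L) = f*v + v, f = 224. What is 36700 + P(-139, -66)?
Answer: 5425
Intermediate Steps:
P(v, L) = 225*v (P(v, L) = 224*v + v = 225*v)
36700 + P(-139, -66) = 36700 + 225*(-139) = 36700 - 31275 = 5425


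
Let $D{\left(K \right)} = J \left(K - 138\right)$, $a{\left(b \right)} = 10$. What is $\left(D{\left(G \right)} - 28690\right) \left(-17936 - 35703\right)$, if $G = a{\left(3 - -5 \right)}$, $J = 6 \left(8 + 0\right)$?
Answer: $1868460926$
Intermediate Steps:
$J = 48$ ($J = 6 \cdot 8 = 48$)
$G = 10$
$D{\left(K \right)} = -6624 + 48 K$ ($D{\left(K \right)} = 48 \left(K - 138\right) = 48 \left(-138 + K\right) = -6624 + 48 K$)
$\left(D{\left(G \right)} - 28690\right) \left(-17936 - 35703\right) = \left(\left(-6624 + 48 \cdot 10\right) - 28690\right) \left(-17936 - 35703\right) = \left(\left(-6624 + 480\right) - 28690\right) \left(-53639\right) = \left(-6144 - 28690\right) \left(-53639\right) = \left(-34834\right) \left(-53639\right) = 1868460926$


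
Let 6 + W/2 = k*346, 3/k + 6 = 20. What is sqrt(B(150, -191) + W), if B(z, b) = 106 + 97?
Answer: 5*sqrt(665)/7 ≈ 18.420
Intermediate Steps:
B(z, b) = 203
k = 3/14 (k = 3/(-6 + 20) = 3/14 ≈ 0.21429)
W = 954/7 (W = -12 + 2*((3/14)*346) = -12 + 2*(519/7) = -12 + 1038/7 = 954/7 ≈ 136.29)
sqrt(B(150, -191) + W) = sqrt(203 + 954/7) = sqrt(2375/7) = 5*sqrt(665)/7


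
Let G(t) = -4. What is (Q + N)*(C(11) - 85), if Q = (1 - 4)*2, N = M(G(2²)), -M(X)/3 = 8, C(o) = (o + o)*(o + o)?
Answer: -11970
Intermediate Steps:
C(o) = 4*o² (C(o) = (2*o)*(2*o) = 4*o²)
M(X) = -24 (M(X) = -3*8 = -24)
N = -24
Q = -6 (Q = -3*2 = -6)
(Q + N)*(C(11) - 85) = (-6 - 24)*(4*11² - 85) = -30*(4*121 - 85) = -30*(484 - 85) = -30*399 = -11970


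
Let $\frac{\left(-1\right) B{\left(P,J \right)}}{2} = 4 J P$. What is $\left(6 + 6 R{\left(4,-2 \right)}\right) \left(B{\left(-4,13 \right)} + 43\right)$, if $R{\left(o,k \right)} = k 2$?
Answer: $-8262$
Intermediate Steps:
$R{\left(o,k \right)} = 2 k$
$B{\left(P,J \right)} = - 8 J P$ ($B{\left(P,J \right)} = - 2 \cdot 4 J P = - 8 J P$)
$\left(6 + 6 R{\left(4,-2 \right)}\right) \left(B{\left(-4,13 \right)} + 43\right) = \left(6 + 6 \cdot 2 \left(-2\right)\right) \left(\left(-8\right) 13 \left(-4\right) + 43\right) = \left(6 + 6 \left(-4\right)\right) \left(416 + 43\right) = \left(6 - 24\right) 459 = \left(-18\right) 459 = -8262$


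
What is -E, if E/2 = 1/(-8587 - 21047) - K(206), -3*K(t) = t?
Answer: -678289/4939 ≈ -137.33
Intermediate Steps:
K(t) = -t/3
E = 678289/4939 (E = 2*(1/(-8587 - 21047) - (-1)*206/3) = 2*(1/(-29634) - 1*(-206/3)) = 2*(-1/29634 + 206/3) = 2*(678289/9878) = 678289/4939 ≈ 137.33)
-E = -1*678289/4939 = -678289/4939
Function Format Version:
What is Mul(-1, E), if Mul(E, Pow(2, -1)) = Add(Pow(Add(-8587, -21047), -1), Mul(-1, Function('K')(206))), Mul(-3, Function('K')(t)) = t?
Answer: Rational(-678289, 4939) ≈ -137.33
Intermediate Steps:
Function('K')(t) = Mul(Rational(-1, 3), t)
E = Rational(678289, 4939) (E = Mul(2, Add(Pow(Add(-8587, -21047), -1), Mul(-1, Mul(Rational(-1, 3), 206)))) = Mul(2, Add(Pow(-29634, -1), Mul(-1, Rational(-206, 3)))) = Mul(2, Add(Rational(-1, 29634), Rational(206, 3))) = Mul(2, Rational(678289, 9878)) = Rational(678289, 4939) ≈ 137.33)
Mul(-1, E) = Mul(-1, Rational(678289, 4939)) = Rational(-678289, 4939)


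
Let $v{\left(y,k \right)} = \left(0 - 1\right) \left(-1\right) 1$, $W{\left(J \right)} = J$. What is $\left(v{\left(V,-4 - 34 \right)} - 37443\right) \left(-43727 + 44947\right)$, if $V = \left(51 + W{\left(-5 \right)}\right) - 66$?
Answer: $-45679240$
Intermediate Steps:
$V = -20$ ($V = \left(51 - 5\right) - 66 = 46 - 66 = -20$)
$v{\left(y,k \right)} = 1$ ($v{\left(y,k \right)} = \left(-1\right) \left(-1\right) 1 = 1 \cdot 1 = 1$)
$\left(v{\left(V,-4 - 34 \right)} - 37443\right) \left(-43727 + 44947\right) = \left(1 - 37443\right) \left(-43727 + 44947\right) = \left(-37442\right) 1220 = -45679240$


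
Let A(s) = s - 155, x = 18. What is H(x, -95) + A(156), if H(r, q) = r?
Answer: 19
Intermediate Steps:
A(s) = -155 + s
H(x, -95) + A(156) = 18 + (-155 + 156) = 18 + 1 = 19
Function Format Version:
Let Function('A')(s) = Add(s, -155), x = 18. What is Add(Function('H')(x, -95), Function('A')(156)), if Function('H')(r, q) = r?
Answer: 19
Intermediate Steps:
Function('A')(s) = Add(-155, s)
Add(Function('H')(x, -95), Function('A')(156)) = Add(18, Add(-155, 156)) = Add(18, 1) = 19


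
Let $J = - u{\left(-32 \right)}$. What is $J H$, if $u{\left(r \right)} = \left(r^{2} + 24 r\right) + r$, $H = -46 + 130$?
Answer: $-18816$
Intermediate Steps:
$H = 84$
$u{\left(r \right)} = r^{2} + 25 r$
$J = -224$ ($J = - \left(-32\right) \left(25 - 32\right) = - \left(-32\right) \left(-7\right) = \left(-1\right) 224 = -224$)
$J H = \left(-224\right) 84 = -18816$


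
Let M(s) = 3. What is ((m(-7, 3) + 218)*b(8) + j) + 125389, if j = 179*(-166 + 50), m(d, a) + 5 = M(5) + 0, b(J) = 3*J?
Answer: 109809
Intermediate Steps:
m(d, a) = -2 (m(d, a) = -5 + (3 + 0) = -5 + 3 = -2)
j = -20764 (j = 179*(-116) = -20764)
((m(-7, 3) + 218)*b(8) + j) + 125389 = ((-2 + 218)*(3*8) - 20764) + 125389 = (216*24 - 20764) + 125389 = (5184 - 20764) + 125389 = -15580 + 125389 = 109809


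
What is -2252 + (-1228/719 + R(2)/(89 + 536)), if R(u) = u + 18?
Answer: -202549124/89875 ≈ -2253.7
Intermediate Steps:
R(u) = 18 + u
-2252 + (-1228/719 + R(2)/(89 + 536)) = -2252 + (-1228/719 + (18 + 2)/(89 + 536)) = -2252 + (-1228*1/719 + 20/625) = -2252 + (-1228/719 + 20*(1/625)) = -2252 + (-1228/719 + 4/125) = -2252 - 150624/89875 = -202549124/89875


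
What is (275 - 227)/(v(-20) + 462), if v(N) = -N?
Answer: 24/241 ≈ 0.099585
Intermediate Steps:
(275 - 227)/(v(-20) + 462) = (275 - 227)/(-1*(-20) + 462) = 48/(20 + 462) = 48/482 = 48*(1/482) = 24/241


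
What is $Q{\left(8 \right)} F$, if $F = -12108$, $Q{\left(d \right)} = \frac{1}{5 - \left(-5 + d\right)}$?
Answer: $-6054$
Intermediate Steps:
$Q{\left(d \right)} = \frac{1}{10 - d}$
$Q{\left(8 \right)} F = - \frac{1}{-10 + 8} \left(-12108\right) = - \frac{1}{-2} \left(-12108\right) = \left(-1\right) \left(- \frac{1}{2}\right) \left(-12108\right) = \frac{1}{2} \left(-12108\right) = -6054$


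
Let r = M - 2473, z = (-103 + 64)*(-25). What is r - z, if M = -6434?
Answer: -9882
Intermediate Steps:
z = 975 (z = -39*(-25) = 975)
r = -8907 (r = -6434 - 2473 = -8907)
r - z = -8907 - 1*975 = -8907 - 975 = -9882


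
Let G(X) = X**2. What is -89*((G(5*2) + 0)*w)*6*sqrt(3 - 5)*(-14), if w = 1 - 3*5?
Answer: -10466400*I*sqrt(2) ≈ -1.4802e+7*I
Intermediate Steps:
w = -14 (w = 1 - 15 = -14)
-89*((G(5*2) + 0)*w)*6*sqrt(3 - 5)*(-14) = -89*(((5*2)**2 + 0)*(-14))*6*sqrt(3 - 5)*(-14) = -89*((10**2 + 0)*(-14))*6*sqrt(-2)*(-14) = -89*((100 + 0)*(-14))*6*I*sqrt(2)*(-14) = -89*(100*(-14))*6*I*sqrt(2)*(-14) = -89*(-1400*6)*I*sqrt(2)*(-14) = -(-747600)*I*sqrt(2)*(-14) = (747600*I*sqrt(2))*(-14) = -10466400*I*sqrt(2)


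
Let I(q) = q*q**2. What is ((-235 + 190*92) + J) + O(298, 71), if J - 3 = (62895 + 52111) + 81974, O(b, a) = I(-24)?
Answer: 200404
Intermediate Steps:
I(q) = q**3
O(b, a) = -13824 (O(b, a) = (-24)**3 = -13824)
J = 196983 (J = 3 + ((62895 + 52111) + 81974) = 3 + (115006 + 81974) = 3 + 196980 = 196983)
((-235 + 190*92) + J) + O(298, 71) = ((-235 + 190*92) + 196983) - 13824 = ((-235 + 17480) + 196983) - 13824 = (17245 + 196983) - 13824 = 214228 - 13824 = 200404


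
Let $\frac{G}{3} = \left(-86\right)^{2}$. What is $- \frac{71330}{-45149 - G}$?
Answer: $\frac{71330}{67337} \approx 1.0593$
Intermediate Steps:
$G = 22188$ ($G = 3 \left(-86\right)^{2} = 3 \cdot 7396 = 22188$)
$- \frac{71330}{-45149 - G} = - \frac{71330}{-45149 - 22188} = - \frac{71330}{-67337} = \left(-71330\right) \left(- \frac{1}{67337}\right) = \frac{71330}{67337}$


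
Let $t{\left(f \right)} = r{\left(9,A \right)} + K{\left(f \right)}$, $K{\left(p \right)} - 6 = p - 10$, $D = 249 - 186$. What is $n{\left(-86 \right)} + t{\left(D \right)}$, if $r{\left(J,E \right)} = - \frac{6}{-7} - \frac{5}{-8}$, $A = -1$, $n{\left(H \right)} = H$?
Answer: $- \frac{1429}{56} \approx -25.518$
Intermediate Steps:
$D = 63$ ($D = 249 - 186 = 63$)
$K{\left(p \right)} = -4 + p$ ($K{\left(p \right)} = 6 + \left(p - 10\right) = 6 + \left(-10 + p\right) = -4 + p$)
$r{\left(J,E \right)} = \frac{83}{56}$ ($r{\left(J,E \right)} = \left(-6\right) \left(- \frac{1}{7}\right) - - \frac{5}{8} = \frac{6}{7} + \frac{5}{8} = \frac{83}{56}$)
$t{\left(f \right)} = - \frac{141}{56} + f$ ($t{\left(f \right)} = \frac{83}{56} + \left(-4 + f\right) = - \frac{141}{56} + f$)
$n{\left(-86 \right)} + t{\left(D \right)} = -86 + \left(- \frac{141}{56} + 63\right) = -86 + \frac{3387}{56} = - \frac{1429}{56}$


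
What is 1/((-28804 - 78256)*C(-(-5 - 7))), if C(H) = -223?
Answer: 1/23874380 ≈ 4.1886e-8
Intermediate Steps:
1/((-28804 - 78256)*C(-(-5 - 7))) = 1/(-28804 - 78256*(-223)) = -1/223/(-107060) = -1/107060*(-1/223) = 1/23874380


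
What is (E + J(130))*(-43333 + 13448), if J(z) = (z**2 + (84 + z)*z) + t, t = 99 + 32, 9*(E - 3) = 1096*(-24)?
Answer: -3759353690/3 ≈ -1.2531e+9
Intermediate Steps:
E = -8759/3 (E = 3 + (1096*(-24))/9 = 3 + (1/9)*(-26304) = 3 - 8768/3 = -8759/3 ≈ -2919.7)
t = 131
J(z) = 131 + z**2 + z*(84 + z) (J(z) = (z**2 + (84 + z)*z) + 131 = (z**2 + z*(84 + z)) + 131 = 131 + z**2 + z*(84 + z))
(E + J(130))*(-43333 + 13448) = (-8759/3 + (131 + 2*130**2 + 84*130))*(-43333 + 13448) = (-8759/3 + (131 + 2*16900 + 10920))*(-29885) = (-8759/3 + (131 + 33800 + 10920))*(-29885) = (-8759/3 + 44851)*(-29885) = (125794/3)*(-29885) = -3759353690/3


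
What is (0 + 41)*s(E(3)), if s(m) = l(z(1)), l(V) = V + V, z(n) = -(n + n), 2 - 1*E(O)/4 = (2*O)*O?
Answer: -164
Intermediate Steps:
E(O) = 8 - 8*O² (E(O) = 8 - 4*2*O*O = 8 - 8*O²)
z(n) = -2*n
l(V) = 2*V
s(m) = -4 (s(m) = 2*(-2*1) = 2*(-2) = -4)
(0 + 41)*s(E(3)) = (0 + 41)*(-4) = 41*(-4) = -164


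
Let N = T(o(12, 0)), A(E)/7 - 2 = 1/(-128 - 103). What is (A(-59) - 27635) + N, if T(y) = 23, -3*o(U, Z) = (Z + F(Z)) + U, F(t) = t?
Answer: -910735/33 ≈ -27598.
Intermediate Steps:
A(E) = 461/33 (A(E) = 14 + 7/(-128 - 103) = 14 + 7/(-231) = 14 + 7*(-1/231) = 14 - 1/33 = 461/33)
o(U, Z) = -2*Z/3 - U/3 (o(U, Z) = -((Z + Z) + U)/3 = -(2*Z + U)/3 = -(U + 2*Z)/3 = -2*Z/3 - U/3)
N = 23
(A(-59) - 27635) + N = (461/33 - 27635) + 23 = -911494/33 + 23 = -910735/33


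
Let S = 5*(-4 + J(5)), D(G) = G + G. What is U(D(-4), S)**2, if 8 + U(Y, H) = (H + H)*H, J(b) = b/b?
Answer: 195364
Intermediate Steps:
J(b) = 1
D(G) = 2*G
S = -15 (S = 5*(-4 + 1) = 5*(-3) = -15)
U(Y, H) = -8 + 2*H**2 (U(Y, H) = -8 + (H + H)*H = -8 + (2*H)*H = -8 + 2*H**2)
U(D(-4), S)**2 = (-8 + 2*(-15)**2)**2 = (-8 + 2*225)**2 = (-8 + 450)**2 = 442**2 = 195364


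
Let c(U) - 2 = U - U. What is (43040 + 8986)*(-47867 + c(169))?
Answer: -2490224490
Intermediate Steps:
c(U) = 2 (c(U) = 2 + (U - U) = 2 + 0 = 2)
(43040 + 8986)*(-47867 + c(169)) = (43040 + 8986)*(-47867 + 2) = 52026*(-47865) = -2490224490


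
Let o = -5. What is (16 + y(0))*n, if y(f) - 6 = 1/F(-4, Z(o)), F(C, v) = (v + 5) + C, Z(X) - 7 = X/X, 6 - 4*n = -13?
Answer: 3781/36 ≈ 105.03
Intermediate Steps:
n = 19/4 (n = 3/2 - ¼*(-13) = 3/2 + 13/4 = 19/4 ≈ 4.7500)
Z(X) = 8 (Z(X) = 7 + X/X = 7 + 1 = 8)
F(C, v) = 5 + C + v (F(C, v) = (5 + v) + C = 5 + C + v)
y(f) = 55/9 (y(f) = 6 + 1/(5 - 4 + 8) = 6 + 1/9 = 6 + ⅑ = 55/9)
(16 + y(0))*n = (16 + 55/9)*(19/4) = (199/9)*(19/4) = 3781/36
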